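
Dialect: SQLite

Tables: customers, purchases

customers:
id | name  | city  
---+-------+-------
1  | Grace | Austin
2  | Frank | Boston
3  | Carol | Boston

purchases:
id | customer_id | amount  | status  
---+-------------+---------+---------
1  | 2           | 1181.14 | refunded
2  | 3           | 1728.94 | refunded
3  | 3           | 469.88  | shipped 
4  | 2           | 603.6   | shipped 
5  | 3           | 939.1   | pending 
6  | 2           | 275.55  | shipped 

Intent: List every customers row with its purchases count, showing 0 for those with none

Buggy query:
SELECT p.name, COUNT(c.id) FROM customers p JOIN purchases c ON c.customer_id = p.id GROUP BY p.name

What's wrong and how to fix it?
Bug: INNER JOIN drops customers rows that have no matching purchases rows

Fix: Switch to LEFT JOIN to retain unmatched parent rows

Corrected query:
SELECT p.name, COUNT(c.id) FROM customers p LEFT JOIN purchases c ON c.customer_id = p.id GROUP BY p.name

Result:
name  | COUNT(c.id)
------+------------
Carol | 3          
Frank | 3          
Grace | 0          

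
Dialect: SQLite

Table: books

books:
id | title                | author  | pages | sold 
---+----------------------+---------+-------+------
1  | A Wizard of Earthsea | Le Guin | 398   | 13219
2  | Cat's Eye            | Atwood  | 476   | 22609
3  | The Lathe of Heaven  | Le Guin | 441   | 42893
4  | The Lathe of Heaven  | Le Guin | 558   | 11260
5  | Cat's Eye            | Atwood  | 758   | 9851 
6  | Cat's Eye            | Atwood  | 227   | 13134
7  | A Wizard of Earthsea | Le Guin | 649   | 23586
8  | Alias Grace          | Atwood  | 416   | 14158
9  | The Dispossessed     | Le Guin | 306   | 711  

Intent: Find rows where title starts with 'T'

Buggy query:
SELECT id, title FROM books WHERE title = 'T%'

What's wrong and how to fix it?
Bug: Wildcards only work with LIKE; '=' treats '%' as a literal character

Fix: Replace '=' with LIKE so 'T%' is treated as a pattern

Corrected query:
SELECT id, title FROM books WHERE title LIKE 'T%'

Result:
id | title              
---+--------------------
3  | The Lathe of Heaven
4  | The Lathe of Heaven
9  | The Dispossessed   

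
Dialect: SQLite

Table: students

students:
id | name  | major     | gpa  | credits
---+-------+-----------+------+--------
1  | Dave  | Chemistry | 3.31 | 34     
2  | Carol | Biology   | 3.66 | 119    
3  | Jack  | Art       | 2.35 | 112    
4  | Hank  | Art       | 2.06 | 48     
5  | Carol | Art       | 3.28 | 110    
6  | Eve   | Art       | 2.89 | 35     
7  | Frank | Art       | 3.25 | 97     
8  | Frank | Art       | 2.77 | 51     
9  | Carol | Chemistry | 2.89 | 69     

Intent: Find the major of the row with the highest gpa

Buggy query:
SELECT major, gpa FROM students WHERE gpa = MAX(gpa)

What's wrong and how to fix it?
Bug: WHERE is evaluated per row; an aggregate over the whole table isn't defined there

Fix: Use a subquery: WHERE gpa = (SELECT MAX(gpa) FROM students)

Corrected query:
SELECT major, gpa FROM students WHERE gpa = (SELECT MAX(gpa) FROM students)

Result:
major   | gpa 
--------+-----
Biology | 3.66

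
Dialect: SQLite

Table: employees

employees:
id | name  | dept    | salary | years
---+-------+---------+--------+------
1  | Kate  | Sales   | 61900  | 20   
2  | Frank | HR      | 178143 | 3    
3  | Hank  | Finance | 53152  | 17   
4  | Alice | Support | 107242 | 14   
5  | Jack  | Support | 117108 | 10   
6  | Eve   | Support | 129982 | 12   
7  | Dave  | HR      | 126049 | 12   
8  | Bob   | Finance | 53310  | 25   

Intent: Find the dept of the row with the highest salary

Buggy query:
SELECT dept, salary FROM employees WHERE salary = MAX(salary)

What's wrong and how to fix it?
Bug: WHERE is evaluated per row; an aggregate over the whole table isn't defined there

Fix: Wrap MAX in a scalar subquery so WHERE compares against a single value

Corrected query:
SELECT dept, salary FROM employees WHERE salary = (SELECT MAX(salary) FROM employees)

Result:
dept | salary
-----+-------
HR   | 178143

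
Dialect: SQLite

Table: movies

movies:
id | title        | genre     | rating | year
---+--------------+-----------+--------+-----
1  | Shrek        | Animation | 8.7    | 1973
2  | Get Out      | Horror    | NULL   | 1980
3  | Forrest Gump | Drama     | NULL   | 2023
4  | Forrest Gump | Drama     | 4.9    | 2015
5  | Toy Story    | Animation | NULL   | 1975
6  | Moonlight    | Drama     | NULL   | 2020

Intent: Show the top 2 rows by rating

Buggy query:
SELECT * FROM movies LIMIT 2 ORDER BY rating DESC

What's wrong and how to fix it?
Bug: ORDER BY cannot follow LIMIT; LIMIT is the final clause

Fix: Swap the clauses: ORDER BY first, then LIMIT

Corrected query:
SELECT * FROM movies ORDER BY rating DESC LIMIT 2

Result:
id | title        | genre     | rating | year
---+--------------+-----------+--------+-----
1  | Shrek        | Animation | 8.7    | 1973
4  | Forrest Gump | Drama     | 4.9    | 2015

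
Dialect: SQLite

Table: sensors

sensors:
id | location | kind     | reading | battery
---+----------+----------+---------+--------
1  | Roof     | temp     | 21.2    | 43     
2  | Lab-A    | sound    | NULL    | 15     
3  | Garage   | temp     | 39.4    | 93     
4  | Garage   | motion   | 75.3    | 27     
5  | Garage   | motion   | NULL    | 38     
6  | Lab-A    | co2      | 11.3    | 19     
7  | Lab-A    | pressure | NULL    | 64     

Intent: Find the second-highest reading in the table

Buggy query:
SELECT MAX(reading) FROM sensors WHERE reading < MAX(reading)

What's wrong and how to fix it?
Bug: The inner MAX is an aggregate inside WHERE, which is not allowed

Fix: Compute the overall MAX in a subquery, then take MAX of rows below it

Corrected query:
SELECT MAX(reading) FROM sensors WHERE reading < (SELECT MAX(reading) FROM sensors)

Result:
MAX(reading)
------------
39.4        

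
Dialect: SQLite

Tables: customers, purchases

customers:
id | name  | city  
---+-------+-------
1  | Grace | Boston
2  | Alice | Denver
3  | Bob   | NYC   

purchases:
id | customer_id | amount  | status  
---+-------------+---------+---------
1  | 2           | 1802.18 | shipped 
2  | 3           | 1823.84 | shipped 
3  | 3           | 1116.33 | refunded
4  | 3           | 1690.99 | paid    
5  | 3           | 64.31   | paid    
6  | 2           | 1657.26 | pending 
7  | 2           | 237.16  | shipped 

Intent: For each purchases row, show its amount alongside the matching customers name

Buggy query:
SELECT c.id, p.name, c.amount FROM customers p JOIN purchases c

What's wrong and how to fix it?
Bug: Missing join condition: each purchases row is matched to all customers rows instead of just its own

Fix: Specify the join condition linking the foreign key to the parent id

Corrected query:
SELECT c.id, p.name, c.amount FROM customers p JOIN purchases c ON c.customer_id = p.id

Result:
id | name  | amount 
---+-------+--------
1  | Alice | 1802.18
2  | Bob   | 1823.84
3  | Bob   | 1116.33
4  | Bob   | 1690.99
5  | Bob   | 64.31  
6  | Alice | 1657.26
7  | Alice | 237.16 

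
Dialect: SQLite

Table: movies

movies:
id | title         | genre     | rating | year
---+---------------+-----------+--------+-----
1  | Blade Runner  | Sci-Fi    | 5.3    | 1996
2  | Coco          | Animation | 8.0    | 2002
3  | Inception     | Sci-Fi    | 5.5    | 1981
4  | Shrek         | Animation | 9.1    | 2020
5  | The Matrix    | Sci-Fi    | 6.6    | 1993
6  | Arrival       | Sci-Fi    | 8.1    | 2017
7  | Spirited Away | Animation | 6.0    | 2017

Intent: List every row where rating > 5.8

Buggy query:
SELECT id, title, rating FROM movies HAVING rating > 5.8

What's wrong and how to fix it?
Bug: This is a non-aggregate query (no GROUP BY, no aggregates), so in SQLite the HAVING clause is invalid here; a row-level condition belongs in WHERE

Fix: Replace HAVING with WHERE since the condition applies to individual rows

Corrected query:
SELECT id, title, rating FROM movies WHERE rating > 5.8

Result:
id | title         | rating
---+---------------+-------
2  | Coco          | 8     
4  | Shrek         | 9.1   
5  | The Matrix    | 6.6   
6  | Arrival       | 8.1   
7  | Spirited Away | 6     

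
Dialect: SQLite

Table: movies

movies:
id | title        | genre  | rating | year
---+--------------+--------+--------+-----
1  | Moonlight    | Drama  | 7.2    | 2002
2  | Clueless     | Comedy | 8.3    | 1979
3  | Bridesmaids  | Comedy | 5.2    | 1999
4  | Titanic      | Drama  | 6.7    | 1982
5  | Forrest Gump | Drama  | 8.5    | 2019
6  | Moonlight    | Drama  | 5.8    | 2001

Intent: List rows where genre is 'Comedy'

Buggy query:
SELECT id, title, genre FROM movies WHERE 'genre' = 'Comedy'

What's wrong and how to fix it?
Bug: Single quotes denote string literals in SQL; the column name is being compared as a constant string

Fix: Reference the column as genre without single quotes

Corrected query:
SELECT id, title, genre FROM movies WHERE genre = 'Comedy'

Result:
id | title       | genre 
---+-------------+-------
2  | Clueless    | Comedy
3  | Bridesmaids | Comedy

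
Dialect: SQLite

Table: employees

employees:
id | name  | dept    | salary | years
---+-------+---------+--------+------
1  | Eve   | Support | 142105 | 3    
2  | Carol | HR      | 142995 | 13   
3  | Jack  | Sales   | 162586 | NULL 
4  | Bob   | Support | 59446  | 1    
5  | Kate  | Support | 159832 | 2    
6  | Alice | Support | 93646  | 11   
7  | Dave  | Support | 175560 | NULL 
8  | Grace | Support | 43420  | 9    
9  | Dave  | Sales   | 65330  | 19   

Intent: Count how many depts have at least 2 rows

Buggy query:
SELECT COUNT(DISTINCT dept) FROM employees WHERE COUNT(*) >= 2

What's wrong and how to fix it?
Bug: WHERE filters individual rows, not groups, so a group-level COUNT is invalid there

Fix: Use a subquery that GROUPs and filters with HAVING, then count its rows

Corrected query:
SELECT COUNT(*) FROM (SELECT dept FROM employees GROUP BY dept HAVING COUNT(*) >= 2)

Result:
COUNT(*)
--------
2       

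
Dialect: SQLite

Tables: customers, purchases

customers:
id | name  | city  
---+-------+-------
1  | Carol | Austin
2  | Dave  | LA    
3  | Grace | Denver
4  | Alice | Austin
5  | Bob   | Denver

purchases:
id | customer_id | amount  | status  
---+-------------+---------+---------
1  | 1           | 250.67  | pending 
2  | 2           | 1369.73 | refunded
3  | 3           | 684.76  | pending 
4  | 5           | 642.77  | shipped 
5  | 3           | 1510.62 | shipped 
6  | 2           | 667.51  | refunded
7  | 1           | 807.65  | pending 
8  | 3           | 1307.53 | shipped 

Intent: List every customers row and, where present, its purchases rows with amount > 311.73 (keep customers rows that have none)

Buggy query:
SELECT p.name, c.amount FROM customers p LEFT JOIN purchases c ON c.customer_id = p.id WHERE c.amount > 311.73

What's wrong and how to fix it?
Bug: A WHERE condition on the right-hand table after LEFT JOIN drops unmatched parents

Fix: Move the right-table condition into the ON clause so unmatched parents are kept

Corrected query:
SELECT p.name, c.amount FROM customers p LEFT JOIN purchases c ON c.customer_id = p.id AND c.amount > 311.73

Result:
name  | amount 
------+--------
Carol | 807.65 
Dave  | 667.51 
Dave  | 1369.73
Grace | 684.76 
Grace | 1307.53
Grace | 1510.62
Alice | NULL   
Bob   | 642.77 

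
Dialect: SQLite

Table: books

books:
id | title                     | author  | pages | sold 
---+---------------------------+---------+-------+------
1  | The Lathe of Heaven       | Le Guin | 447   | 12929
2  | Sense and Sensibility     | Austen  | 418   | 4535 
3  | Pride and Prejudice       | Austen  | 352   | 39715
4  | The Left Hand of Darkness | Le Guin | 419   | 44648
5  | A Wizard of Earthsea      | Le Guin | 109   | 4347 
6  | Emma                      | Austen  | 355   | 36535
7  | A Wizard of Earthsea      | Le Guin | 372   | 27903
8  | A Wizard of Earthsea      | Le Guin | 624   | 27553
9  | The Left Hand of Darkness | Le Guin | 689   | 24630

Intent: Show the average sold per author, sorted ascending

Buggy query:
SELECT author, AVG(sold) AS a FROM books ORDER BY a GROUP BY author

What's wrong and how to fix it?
Bug: GROUP BY must precede ORDER BY

Fix: Move ORDER BY to the end, after GROUP BY

Corrected query:
SELECT author, AVG(sold) AS a FROM books GROUP BY author ORDER BY a

Result:
author  | a           
--------+-------------
Le Guin | 23668.333333
Austen  | 26928.333333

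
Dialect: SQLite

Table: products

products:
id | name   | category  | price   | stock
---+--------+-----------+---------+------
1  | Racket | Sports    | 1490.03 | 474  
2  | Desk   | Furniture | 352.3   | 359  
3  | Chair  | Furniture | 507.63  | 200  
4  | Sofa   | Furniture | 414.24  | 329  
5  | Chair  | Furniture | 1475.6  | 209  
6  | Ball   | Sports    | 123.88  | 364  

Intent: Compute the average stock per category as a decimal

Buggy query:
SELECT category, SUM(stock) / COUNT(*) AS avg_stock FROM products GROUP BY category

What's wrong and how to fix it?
Bug: Both operands are integers, so '/' performs integer division and truncates

Fix: Multiply by 1.0 (or CAST to REAL) to force floating-point division

Corrected query:
SELECT category, SUM(stock) * 1.0 / COUNT(*) AS avg_stock FROM products GROUP BY category

Result:
category  | avg_stock
----------+----------
Furniture | 274.25   
Sports    | 419      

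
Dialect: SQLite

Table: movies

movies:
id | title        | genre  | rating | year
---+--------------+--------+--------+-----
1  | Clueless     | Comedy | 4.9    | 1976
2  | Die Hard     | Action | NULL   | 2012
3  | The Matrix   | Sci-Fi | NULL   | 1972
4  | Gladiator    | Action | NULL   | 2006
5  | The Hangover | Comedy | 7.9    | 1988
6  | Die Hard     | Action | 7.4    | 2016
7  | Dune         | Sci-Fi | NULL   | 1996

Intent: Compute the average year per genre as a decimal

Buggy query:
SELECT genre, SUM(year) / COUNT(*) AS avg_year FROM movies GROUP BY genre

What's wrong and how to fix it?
Bug: Both operands are integers, so '/' performs integer division and truncates

Fix: Multiply by 1.0 (or CAST to REAL) to force floating-point division

Corrected query:
SELECT genre, SUM(year) * 1.0 / COUNT(*) AS avg_year FROM movies GROUP BY genre

Result:
genre  | avg_year   
-------+------------
Action | 2011.333333
Comedy | 1982       
Sci-Fi | 1984       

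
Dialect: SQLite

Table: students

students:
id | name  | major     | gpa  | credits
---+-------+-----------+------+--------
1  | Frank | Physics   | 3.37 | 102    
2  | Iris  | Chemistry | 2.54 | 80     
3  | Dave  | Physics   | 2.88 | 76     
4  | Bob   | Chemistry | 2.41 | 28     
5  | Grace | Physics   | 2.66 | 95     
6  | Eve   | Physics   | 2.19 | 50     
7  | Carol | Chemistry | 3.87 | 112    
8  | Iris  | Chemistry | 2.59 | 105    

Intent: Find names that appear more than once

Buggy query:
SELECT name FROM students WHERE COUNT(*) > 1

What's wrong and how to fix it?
Bug: COUNT(*) is an aggregate and cannot be used in WHERE

Fix: Group first, then use HAVING for the count condition

Corrected query:
SELECT name FROM students GROUP BY name HAVING COUNT(*) > 1

Result:
name
----
Iris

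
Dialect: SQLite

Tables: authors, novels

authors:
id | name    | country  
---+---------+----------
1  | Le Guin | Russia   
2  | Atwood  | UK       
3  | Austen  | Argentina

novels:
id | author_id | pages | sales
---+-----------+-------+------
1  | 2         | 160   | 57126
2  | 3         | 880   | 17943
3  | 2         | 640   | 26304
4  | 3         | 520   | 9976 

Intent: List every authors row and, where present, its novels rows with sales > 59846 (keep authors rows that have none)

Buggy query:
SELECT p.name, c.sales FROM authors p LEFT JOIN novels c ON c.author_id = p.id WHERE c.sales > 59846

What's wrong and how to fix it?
Bug: A WHERE condition on the right-hand table after LEFT JOIN drops unmatched parents

Fix: Put 'c.sales > 59846' in the JOIN's ON clause instead of WHERE

Corrected query:
SELECT p.name, c.sales FROM authors p LEFT JOIN novels c ON c.author_id = p.id AND c.sales > 59846

Result:
name    | sales
--------+------
Le Guin | NULL 
Atwood  | NULL 
Austen  | NULL 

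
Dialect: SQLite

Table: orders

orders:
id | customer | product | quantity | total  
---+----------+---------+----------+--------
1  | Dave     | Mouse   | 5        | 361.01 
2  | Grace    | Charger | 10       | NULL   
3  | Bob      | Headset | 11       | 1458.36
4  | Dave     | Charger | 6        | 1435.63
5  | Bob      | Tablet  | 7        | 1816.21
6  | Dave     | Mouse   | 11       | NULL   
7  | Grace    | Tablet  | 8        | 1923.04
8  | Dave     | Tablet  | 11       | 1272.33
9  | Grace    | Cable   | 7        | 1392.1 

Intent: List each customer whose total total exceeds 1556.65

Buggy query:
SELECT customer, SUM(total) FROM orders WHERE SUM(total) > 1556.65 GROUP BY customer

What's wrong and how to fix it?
Bug: SUM(total) is an aggregate, but WHERE filters rows before aggregation

Fix: Use HAVING (which filters groups after aggregation) instead of WHERE

Corrected query:
SELECT customer, SUM(total) FROM orders GROUP BY customer HAVING SUM(total) > 1556.65

Result:
customer | SUM(total)
---------+-----------
Bob      | 3274.57   
Dave     | 3068.97   
Grace    | 3315.14   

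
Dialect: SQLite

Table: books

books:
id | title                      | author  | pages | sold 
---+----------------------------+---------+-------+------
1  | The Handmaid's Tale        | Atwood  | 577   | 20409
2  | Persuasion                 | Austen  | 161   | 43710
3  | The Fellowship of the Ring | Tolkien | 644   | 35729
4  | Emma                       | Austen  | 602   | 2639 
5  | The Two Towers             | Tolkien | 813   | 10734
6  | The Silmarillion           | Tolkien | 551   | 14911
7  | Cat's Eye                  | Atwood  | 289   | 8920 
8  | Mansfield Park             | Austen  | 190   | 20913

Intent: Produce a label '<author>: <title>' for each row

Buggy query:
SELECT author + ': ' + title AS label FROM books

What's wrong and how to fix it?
Bug: '+' is numeric addition; on text columns SQLite converts them to 0 instead of concatenating

Fix: Use the || operator for string concatenation

Corrected query:
SELECT author || ': ' || title AS label FROM books

Result:
label                              
-----------------------------------
Atwood: The Handmaid's Tale        
Austen: Persuasion                 
Tolkien: The Fellowship of the Ring
Austen: Emma                       
Tolkien: The Two Towers            
Tolkien: The Silmarillion          
Atwood: Cat's Eye                  
Austen: Mansfield Park             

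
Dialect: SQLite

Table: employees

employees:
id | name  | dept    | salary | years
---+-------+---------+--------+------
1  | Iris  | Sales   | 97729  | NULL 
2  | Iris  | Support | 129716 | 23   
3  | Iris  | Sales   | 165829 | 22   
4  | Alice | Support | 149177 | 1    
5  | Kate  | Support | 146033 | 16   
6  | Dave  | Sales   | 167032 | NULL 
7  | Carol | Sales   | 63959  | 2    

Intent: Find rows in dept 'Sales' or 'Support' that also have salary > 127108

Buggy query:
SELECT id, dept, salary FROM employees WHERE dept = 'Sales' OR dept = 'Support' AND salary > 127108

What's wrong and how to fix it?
Bug: AND binds tighter than OR, so this parses as dept = 'Sales' OR (dept = 'Support' AND salary > 127108)

Fix: Add parentheses around the OR so the AND applies to both alternatives

Corrected query:
SELECT id, dept, salary FROM employees WHERE (dept = 'Sales' OR dept = 'Support') AND salary > 127108

Result:
id | dept    | salary
---+---------+-------
2  | Support | 129716
3  | Sales   | 165829
4  | Support | 149177
5  | Support | 146033
6  | Sales   | 167032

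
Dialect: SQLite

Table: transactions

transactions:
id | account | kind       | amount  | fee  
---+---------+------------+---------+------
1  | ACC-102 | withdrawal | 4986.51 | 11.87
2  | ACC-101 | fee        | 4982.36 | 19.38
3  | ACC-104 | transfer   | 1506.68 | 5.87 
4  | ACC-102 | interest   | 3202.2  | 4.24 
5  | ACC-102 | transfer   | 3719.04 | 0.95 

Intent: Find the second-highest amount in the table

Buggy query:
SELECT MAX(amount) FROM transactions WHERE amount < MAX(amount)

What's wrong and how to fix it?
Bug: MAX(amount) on the right of the comparison is an aggregate-in-WHERE error

Fix: Compute the overall MAX in a subquery, then take MAX of rows below it

Corrected query:
SELECT MAX(amount) FROM transactions WHERE amount < (SELECT MAX(amount) FROM transactions)

Result:
MAX(amount)
-----------
4982.36    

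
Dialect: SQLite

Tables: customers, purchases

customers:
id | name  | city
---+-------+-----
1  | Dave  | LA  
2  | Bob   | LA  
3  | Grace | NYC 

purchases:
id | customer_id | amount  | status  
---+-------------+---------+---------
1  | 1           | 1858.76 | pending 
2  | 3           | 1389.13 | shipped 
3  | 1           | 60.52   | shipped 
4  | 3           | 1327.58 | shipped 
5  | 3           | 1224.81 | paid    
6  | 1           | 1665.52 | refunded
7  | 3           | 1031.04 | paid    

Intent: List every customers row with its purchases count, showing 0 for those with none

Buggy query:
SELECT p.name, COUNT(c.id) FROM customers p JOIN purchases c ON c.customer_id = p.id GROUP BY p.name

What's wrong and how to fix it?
Bug: INNER JOIN drops customers rows that have no matching purchases rows

Fix: Switch to LEFT JOIN to retain unmatched parent rows

Corrected query:
SELECT p.name, COUNT(c.id) FROM customers p LEFT JOIN purchases c ON c.customer_id = p.id GROUP BY p.name

Result:
name  | COUNT(c.id)
------+------------
Bob   | 0          
Dave  | 3          
Grace | 4          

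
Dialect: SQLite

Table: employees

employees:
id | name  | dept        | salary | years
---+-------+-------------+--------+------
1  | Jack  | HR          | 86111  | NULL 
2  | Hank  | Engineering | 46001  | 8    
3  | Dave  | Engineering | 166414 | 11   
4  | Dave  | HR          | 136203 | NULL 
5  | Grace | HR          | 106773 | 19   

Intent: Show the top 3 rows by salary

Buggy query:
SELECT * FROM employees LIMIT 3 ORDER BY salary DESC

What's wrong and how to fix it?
Bug: LIMIT must come after ORDER BY

Fix: Swap the clauses: ORDER BY first, then LIMIT

Corrected query:
SELECT * FROM employees ORDER BY salary DESC LIMIT 3

Result:
id | name  | dept        | salary | years
---+-------+-------------+--------+------
3  | Dave  | Engineering | 166414 | 11   
4  | Dave  | HR          | 136203 | NULL 
5  | Grace | HR          | 106773 | 19   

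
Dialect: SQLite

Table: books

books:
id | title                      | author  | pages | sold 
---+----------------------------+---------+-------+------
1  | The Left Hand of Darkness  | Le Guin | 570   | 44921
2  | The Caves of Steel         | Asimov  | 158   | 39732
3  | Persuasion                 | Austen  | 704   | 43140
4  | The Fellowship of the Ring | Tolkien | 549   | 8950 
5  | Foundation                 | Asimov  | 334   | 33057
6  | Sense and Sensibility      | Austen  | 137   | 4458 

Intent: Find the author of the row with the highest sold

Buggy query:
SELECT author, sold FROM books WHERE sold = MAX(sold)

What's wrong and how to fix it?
Bug: WHERE is evaluated per row; an aggregate over the whole table isn't defined there

Fix: Use a subquery: WHERE sold = (SELECT MAX(sold) FROM books)

Corrected query:
SELECT author, sold FROM books WHERE sold = (SELECT MAX(sold) FROM books)

Result:
author  | sold 
--------+------
Le Guin | 44921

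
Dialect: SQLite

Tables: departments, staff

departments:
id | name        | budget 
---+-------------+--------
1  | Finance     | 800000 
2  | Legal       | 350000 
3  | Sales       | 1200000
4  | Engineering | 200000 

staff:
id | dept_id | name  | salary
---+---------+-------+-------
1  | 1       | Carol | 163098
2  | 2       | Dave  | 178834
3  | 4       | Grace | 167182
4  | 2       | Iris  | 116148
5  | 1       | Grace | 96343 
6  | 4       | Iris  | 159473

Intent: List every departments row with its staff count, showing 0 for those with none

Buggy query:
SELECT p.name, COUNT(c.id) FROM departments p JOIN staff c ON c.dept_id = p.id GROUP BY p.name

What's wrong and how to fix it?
Bug: INNER JOIN drops departments rows that have no matching staff rows

Fix: Switch to LEFT JOIN to retain unmatched parent rows

Corrected query:
SELECT p.name, COUNT(c.id) FROM departments p LEFT JOIN staff c ON c.dept_id = p.id GROUP BY p.name

Result:
name        | COUNT(c.id)
------------+------------
Engineering | 2          
Finance     | 2          
Legal       | 2          
Sales       | 0          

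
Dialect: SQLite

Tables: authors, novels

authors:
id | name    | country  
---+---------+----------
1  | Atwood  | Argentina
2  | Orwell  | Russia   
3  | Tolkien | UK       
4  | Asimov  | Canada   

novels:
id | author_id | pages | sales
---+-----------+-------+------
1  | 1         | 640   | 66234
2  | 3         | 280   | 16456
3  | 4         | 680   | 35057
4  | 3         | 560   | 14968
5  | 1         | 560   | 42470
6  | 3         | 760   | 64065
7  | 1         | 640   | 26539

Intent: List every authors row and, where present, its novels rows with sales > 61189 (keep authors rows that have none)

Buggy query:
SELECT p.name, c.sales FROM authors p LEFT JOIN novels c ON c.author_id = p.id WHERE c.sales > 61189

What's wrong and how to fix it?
Bug: A WHERE condition on the right-hand table after LEFT JOIN drops unmatched parents

Fix: Move the right-table condition into the ON clause so unmatched parents are kept

Corrected query:
SELECT p.name, c.sales FROM authors p LEFT JOIN novels c ON c.author_id = p.id AND c.sales > 61189

Result:
name    | sales
--------+------
Atwood  | 66234
Orwell  | NULL 
Tolkien | 64065
Asimov  | NULL 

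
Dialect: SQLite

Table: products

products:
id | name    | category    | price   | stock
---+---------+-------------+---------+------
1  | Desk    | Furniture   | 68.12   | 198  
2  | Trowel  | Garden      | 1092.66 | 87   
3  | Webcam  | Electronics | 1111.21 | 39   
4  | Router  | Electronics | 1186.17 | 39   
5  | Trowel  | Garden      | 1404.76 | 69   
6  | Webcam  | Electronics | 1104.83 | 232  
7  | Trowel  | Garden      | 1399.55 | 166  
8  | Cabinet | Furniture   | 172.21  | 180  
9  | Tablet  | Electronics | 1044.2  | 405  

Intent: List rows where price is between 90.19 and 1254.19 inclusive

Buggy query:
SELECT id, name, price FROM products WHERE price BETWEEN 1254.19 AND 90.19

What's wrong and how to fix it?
Bug: The bounds are reversed; BETWEEN a AND b requires a <= b to match anything

Fix: Swap the bounds so the smaller value comes first

Corrected query:
SELECT id, name, price FROM products WHERE price BETWEEN 90.19 AND 1254.19

Result:
id | name    | price  
---+---------+--------
2  | Trowel  | 1092.66
3  | Webcam  | 1111.21
4  | Router  | 1186.17
6  | Webcam  | 1104.83
8  | Cabinet | 172.21 
9  | Tablet  | 1044.2 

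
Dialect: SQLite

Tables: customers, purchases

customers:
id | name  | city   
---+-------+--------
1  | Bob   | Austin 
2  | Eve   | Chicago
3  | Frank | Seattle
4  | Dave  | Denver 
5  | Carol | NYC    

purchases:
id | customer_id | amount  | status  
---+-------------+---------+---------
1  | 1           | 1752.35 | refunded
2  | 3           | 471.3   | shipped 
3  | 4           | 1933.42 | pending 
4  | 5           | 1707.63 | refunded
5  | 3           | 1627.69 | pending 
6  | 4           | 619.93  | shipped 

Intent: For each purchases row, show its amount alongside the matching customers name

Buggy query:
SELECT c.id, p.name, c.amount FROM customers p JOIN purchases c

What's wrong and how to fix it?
Bug: Missing join condition: each purchases row is matched to all customers rows instead of just its own

Fix: Add ON c.customer_id = p.id to the JOIN

Corrected query:
SELECT c.id, p.name, c.amount FROM customers p JOIN purchases c ON c.customer_id = p.id

Result:
id | name  | amount 
---+-------+--------
1  | Bob   | 1752.35
2  | Frank | 471.3  
3  | Dave  | 1933.42
4  | Carol | 1707.63
5  | Frank | 1627.69
6  | Dave  | 619.93 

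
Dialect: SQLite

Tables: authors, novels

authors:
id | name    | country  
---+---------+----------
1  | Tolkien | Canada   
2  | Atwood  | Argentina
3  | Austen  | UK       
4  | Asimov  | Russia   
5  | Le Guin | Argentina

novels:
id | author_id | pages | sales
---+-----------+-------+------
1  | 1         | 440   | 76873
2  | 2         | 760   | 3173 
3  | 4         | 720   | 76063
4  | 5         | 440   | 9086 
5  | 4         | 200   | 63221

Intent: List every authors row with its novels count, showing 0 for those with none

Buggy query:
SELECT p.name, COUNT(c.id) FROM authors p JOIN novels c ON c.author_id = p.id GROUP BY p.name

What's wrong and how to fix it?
Bug: An inner join excludes parents with zero children

Fix: Switch to LEFT JOIN to retain unmatched parent rows

Corrected query:
SELECT p.name, COUNT(c.id) FROM authors p LEFT JOIN novels c ON c.author_id = p.id GROUP BY p.name

Result:
name    | COUNT(c.id)
--------+------------
Asimov  | 2          
Atwood  | 1          
Austen  | 0          
Le Guin | 1          
Tolkien | 1          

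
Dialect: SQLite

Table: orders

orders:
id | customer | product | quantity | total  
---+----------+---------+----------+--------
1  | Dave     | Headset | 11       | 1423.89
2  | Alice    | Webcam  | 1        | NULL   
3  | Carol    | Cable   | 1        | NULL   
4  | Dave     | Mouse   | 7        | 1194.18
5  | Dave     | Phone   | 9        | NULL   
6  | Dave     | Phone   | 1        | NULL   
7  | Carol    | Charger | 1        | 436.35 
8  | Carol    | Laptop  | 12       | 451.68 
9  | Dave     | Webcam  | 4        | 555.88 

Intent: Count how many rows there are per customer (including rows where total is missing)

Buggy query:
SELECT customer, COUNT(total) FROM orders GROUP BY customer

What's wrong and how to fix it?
Bug: COUNT(column) counts non-NULL values only; rows with NULL total aren't counted

Fix: Use COUNT(*) to count all rows regardless of NULL

Corrected query:
SELECT customer, COUNT(*) FROM orders GROUP BY customer

Result:
customer | COUNT(*)
---------+---------
Alice    | 1       
Carol    | 3       
Dave     | 5       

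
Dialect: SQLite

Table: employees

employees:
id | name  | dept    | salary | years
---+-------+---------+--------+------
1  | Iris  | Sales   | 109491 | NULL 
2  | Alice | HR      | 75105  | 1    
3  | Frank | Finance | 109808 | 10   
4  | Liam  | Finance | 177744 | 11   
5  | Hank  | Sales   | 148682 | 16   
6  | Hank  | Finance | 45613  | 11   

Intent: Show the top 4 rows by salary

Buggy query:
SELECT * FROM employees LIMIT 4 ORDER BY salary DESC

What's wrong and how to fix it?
Bug: ORDER BY cannot follow LIMIT; LIMIT is the final clause

Fix: Sort with ORDER BY, then apply LIMIT

Corrected query:
SELECT * FROM employees ORDER BY salary DESC LIMIT 4

Result:
id | name  | dept    | salary | years
---+-------+---------+--------+------
4  | Liam  | Finance | 177744 | 11   
5  | Hank  | Sales   | 148682 | 16   
3  | Frank | Finance | 109808 | 10   
1  | Iris  | Sales   | 109491 | NULL 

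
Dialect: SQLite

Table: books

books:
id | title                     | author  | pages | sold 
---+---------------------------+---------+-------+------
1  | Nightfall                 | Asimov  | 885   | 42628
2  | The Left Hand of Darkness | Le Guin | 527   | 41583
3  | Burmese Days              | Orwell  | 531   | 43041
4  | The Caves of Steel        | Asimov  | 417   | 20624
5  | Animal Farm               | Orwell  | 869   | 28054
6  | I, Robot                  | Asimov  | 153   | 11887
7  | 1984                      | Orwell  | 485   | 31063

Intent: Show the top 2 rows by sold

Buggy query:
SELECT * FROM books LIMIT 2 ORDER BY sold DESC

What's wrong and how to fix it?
Bug: ORDER BY cannot follow LIMIT; LIMIT is the final clause

Fix: Sort with ORDER BY, then apply LIMIT

Corrected query:
SELECT * FROM books ORDER BY sold DESC LIMIT 2

Result:
id | title        | author | pages | sold 
---+--------------+--------+-------+------
3  | Burmese Days | Orwell | 531   | 43041
1  | Nightfall    | Asimov | 885   | 42628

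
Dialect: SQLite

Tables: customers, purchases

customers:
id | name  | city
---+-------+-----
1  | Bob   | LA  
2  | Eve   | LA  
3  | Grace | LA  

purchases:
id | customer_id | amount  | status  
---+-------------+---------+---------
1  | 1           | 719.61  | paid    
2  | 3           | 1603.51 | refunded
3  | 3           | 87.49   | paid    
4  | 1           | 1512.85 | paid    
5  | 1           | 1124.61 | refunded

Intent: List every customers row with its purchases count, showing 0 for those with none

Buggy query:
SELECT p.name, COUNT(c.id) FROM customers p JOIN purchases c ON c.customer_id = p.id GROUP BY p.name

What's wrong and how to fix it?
Bug: INNER JOIN drops customers rows that have no matching purchases rows

Fix: Use LEFT JOIN so parents without children still appear (COUNT(c.id) gives 0)

Corrected query:
SELECT p.name, COUNT(c.id) FROM customers p LEFT JOIN purchases c ON c.customer_id = p.id GROUP BY p.name

Result:
name  | COUNT(c.id)
------+------------
Bob   | 3          
Eve   | 0          
Grace | 2          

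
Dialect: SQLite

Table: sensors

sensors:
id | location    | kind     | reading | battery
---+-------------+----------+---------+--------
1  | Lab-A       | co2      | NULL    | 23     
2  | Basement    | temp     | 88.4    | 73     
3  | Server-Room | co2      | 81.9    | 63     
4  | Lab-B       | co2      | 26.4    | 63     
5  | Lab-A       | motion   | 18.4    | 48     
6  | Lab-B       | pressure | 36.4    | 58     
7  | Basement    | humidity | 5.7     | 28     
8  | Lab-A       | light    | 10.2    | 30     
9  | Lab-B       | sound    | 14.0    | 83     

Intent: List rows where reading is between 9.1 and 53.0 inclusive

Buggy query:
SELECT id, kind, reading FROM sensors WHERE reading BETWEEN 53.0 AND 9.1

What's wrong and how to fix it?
Bug: The bounds are reversed; BETWEEN a AND b requires a <= b to match anything

Fix: Swap the bounds so the smaller value comes first

Corrected query:
SELECT id, kind, reading FROM sensors WHERE reading BETWEEN 9.1 AND 53.0

Result:
id | kind     | reading
---+----------+--------
4  | co2      | 26.4   
5  | motion   | 18.4   
6  | pressure | 36.4   
8  | light    | 10.2   
9  | sound    | 14     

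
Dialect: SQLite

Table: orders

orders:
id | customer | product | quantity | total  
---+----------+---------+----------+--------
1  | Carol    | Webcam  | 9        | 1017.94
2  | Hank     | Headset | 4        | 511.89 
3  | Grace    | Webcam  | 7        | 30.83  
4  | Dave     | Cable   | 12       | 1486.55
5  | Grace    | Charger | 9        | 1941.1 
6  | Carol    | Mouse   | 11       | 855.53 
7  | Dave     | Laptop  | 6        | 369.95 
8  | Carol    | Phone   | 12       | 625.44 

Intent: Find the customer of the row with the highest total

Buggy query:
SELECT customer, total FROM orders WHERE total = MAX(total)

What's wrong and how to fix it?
Bug: WHERE is evaluated per row; an aggregate over the whole table isn't defined there

Fix: Use a subquery: WHERE total = (SELECT MAX(total) FROM orders)

Corrected query:
SELECT customer, total FROM orders WHERE total = (SELECT MAX(total) FROM orders)

Result:
customer | total 
---------+-------
Grace    | 1941.1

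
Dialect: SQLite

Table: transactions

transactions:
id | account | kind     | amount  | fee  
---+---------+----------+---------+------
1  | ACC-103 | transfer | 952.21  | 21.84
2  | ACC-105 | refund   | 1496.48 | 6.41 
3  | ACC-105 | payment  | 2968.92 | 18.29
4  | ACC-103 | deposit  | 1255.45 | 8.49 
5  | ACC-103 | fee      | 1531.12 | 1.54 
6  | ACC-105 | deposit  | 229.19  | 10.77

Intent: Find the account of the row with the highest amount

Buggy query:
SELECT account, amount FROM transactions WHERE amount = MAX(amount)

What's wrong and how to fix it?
Bug: MAX(amount) is an aggregate and cannot be used directly in WHERE

Fix: Use a subquery: WHERE amount = (SELECT MAX(amount) FROM transactions)

Corrected query:
SELECT account, amount FROM transactions WHERE amount = (SELECT MAX(amount) FROM transactions)

Result:
account | amount 
--------+--------
ACC-105 | 2968.92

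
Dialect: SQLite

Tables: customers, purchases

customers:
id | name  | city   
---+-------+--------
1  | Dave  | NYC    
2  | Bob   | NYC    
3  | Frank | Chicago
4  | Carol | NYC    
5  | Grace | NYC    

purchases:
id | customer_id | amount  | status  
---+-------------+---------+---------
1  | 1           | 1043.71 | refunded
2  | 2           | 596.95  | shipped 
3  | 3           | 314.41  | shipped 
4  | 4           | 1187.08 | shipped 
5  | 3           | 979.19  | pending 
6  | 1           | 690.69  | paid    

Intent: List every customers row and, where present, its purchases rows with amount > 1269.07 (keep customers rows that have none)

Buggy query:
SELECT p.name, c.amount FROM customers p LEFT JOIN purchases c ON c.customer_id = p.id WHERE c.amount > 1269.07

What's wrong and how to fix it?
Bug: A WHERE condition on the right-hand table after LEFT JOIN drops unmatched parents

Fix: Move the right-table condition into the ON clause so unmatched parents are kept

Corrected query:
SELECT p.name, c.amount FROM customers p LEFT JOIN purchases c ON c.customer_id = p.id AND c.amount > 1269.07

Result:
name  | amount
------+-------
Dave  | NULL  
Bob   | NULL  
Frank | NULL  
Carol | NULL  
Grace | NULL  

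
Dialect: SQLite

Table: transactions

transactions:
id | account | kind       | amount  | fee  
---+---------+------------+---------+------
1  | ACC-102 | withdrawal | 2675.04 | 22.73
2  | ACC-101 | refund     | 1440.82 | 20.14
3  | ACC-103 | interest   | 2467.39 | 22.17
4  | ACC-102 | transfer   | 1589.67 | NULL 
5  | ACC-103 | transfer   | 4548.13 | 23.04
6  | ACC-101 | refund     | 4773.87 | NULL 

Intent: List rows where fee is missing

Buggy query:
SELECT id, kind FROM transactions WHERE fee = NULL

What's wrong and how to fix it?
Bug: '= NULL' is always unknown in SQL three-valued logic, so no rows match

Fix: Use IS NULL to test for NULL

Corrected query:
SELECT id, kind FROM transactions WHERE fee IS NULL

Result:
id | kind    
---+---------
4  | transfer
6  | refund  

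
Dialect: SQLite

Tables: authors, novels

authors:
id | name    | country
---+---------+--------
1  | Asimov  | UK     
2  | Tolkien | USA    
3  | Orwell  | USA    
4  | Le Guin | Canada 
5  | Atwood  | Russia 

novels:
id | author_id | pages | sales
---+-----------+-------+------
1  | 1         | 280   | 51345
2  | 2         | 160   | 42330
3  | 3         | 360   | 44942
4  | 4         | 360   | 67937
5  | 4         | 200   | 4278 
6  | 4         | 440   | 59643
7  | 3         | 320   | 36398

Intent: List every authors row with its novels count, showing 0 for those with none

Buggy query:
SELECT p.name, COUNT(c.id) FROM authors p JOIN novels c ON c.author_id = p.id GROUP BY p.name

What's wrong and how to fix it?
Bug: An inner join excludes parents with zero children

Fix: Switch to LEFT JOIN to retain unmatched parent rows

Corrected query:
SELECT p.name, COUNT(c.id) FROM authors p LEFT JOIN novels c ON c.author_id = p.id GROUP BY p.name

Result:
name    | COUNT(c.id)
--------+------------
Asimov  | 1          
Atwood  | 0          
Le Guin | 3          
Orwell  | 2          
Tolkien | 1          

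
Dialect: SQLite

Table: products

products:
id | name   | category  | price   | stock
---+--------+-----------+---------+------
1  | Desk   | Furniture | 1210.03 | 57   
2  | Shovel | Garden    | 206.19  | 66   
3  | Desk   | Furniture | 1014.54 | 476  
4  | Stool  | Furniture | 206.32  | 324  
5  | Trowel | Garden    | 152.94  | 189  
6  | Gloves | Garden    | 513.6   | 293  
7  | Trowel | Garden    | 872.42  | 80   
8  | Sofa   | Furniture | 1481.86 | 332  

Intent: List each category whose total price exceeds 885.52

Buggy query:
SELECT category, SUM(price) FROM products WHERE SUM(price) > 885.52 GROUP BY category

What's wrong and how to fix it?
Bug: SUM(price) is an aggregate, but WHERE filters rows before aggregation

Fix: Use HAVING (which filters groups after aggregation) instead of WHERE

Corrected query:
SELECT category, SUM(price) FROM products GROUP BY category HAVING SUM(price) > 885.52

Result:
category  | SUM(price)
----------+-----------
Furniture | 3912.75   
Garden    | 1745.15   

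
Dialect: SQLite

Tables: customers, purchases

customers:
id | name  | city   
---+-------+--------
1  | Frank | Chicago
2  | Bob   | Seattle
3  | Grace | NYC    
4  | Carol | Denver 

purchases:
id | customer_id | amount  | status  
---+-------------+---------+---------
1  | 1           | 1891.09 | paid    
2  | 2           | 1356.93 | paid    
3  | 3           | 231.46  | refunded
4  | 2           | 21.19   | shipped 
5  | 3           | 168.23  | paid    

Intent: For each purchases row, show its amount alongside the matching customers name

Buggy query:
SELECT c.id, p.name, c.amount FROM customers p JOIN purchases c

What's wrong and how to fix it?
Bug: JOIN with no ON clause produces a cartesian product; every purchases row pairs with every customers row

Fix: Add ON c.customer_id = p.id to the JOIN

Corrected query:
SELECT c.id, p.name, c.amount FROM customers p JOIN purchases c ON c.customer_id = p.id

Result:
id | name  | amount 
---+-------+--------
1  | Frank | 1891.09
2  | Bob   | 1356.93
3  | Grace | 231.46 
4  | Bob   | 21.19  
5  | Grace | 168.23 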